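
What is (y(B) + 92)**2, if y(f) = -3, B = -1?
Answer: 7921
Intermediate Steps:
(y(B) + 92)**2 = (-3 + 92)**2 = 89**2 = 7921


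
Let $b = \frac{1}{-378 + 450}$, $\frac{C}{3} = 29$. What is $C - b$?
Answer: $\frac{6263}{72} \approx 86.986$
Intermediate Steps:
$C = 87$ ($C = 3 \cdot 29 = 87$)
$b = \frac{1}{72} \approx 0.013889$
$C - b = 87 - \frac{1}{72} = \frac{6263}{72}$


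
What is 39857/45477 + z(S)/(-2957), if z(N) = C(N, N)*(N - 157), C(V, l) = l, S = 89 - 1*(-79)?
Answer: 33815653/134475489 ≈ 0.25146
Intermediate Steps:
S = 168 (S = 89 + 79 = 168)
z(N) = N*(-157 + N) (z(N) = N*(N - 157) = N*(-157 + N))
39857/45477 + z(S)/(-2957) = 39857/45477 + (168*(-157 + 168))/(-2957) = 39857*(1/45477) + (168*11)*(-1/2957) = 39857/45477 + 1848*(-1/2957) = 39857/45477 - 1848/2957 = 33815653/134475489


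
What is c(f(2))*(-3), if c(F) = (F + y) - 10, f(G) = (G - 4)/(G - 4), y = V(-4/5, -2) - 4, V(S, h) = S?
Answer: 207/5 ≈ 41.400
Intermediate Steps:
y = -24/5 (y = -4/5 - 4 = -4*⅕ - 4 = -⅘ - 4 = -24/5 ≈ -4.8000)
f(G) = 1 (f(G) = (-4 + G)/(-4 + G) = 1)
c(F) = -74/5 + F (c(F) = (F - 24/5) - 10 = (-24/5 + F) - 10 = -74/5 + F)
c(f(2))*(-3) = (-74/5 + 1)*(-3) = -69/5*(-3) = 207/5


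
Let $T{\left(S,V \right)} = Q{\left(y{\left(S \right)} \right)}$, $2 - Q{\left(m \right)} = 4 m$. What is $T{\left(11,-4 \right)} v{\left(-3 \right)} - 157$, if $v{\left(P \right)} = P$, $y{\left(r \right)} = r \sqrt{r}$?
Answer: $-163 + 132 \sqrt{11} \approx 274.79$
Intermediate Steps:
$y{\left(r \right)} = r^{\frac{3}{2}}$
$Q{\left(m \right)} = 2 - 4 m$
$T{\left(S,V \right)} = 2 - 4 S^{\frac{3}{2}}$
$T{\left(11,-4 \right)} v{\left(-3 \right)} - 157 = \left(2 - 4 \cdot 11^{\frac{3}{2}}\right) \left(-3\right) - 157 = \left(2 - 4 \cdot 11 \sqrt{11}\right) \left(-3\right) - 157 = \left(2 - 44 \sqrt{11}\right) \left(-3\right) - 157 = \left(-6 + 132 \sqrt{11}\right) - 157 = -163 + 132 \sqrt{11}$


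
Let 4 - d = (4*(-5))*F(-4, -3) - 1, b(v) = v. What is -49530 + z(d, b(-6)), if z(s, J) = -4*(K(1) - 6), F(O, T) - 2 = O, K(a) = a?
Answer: -49510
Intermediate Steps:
F(O, T) = 2 + O
d = -35 (d = 4 - ((4*(-5))*(2 - 4) - 1) = 4 - (-20*(-2) - 1) = 4 - (40 - 1) = 4 - 1*39 = 4 - 39 = -35)
z(s, J) = 20 (z(s, J) = -4*(1 - 6) = -4*(-5) = 20)
-49530 + z(d, b(-6)) = -49530 + 20 = -49510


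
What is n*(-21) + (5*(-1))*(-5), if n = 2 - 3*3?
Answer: 172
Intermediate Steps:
n = -7 (n = 2 - 9 = -7)
n*(-21) + (5*(-1))*(-5) = -7*(-21) + (5*(-1))*(-5) = 147 - 5*(-5) = 147 + 25 = 172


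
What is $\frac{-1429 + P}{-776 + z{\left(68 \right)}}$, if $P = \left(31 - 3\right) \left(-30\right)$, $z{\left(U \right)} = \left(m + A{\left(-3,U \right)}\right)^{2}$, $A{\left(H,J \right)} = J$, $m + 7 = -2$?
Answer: $- \frac{2269}{2705} \approx -0.83882$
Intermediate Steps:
$m = -9$ ($m = -7 - 2 = -9$)
$z{\left(U \right)} = \left(-9 + U\right)^{2}$
$P = -840$ ($P = 28 \left(-30\right) = -840$)
$\frac{-1429 + P}{-776 + z{\left(68 \right)}} = \frac{-1429 - 840}{-776 + \left(-9 + 68\right)^{2}} = - \frac{2269}{-776 + 59^{2}} = - \frac{2269}{-776 + 3481} = - \frac{2269}{2705}$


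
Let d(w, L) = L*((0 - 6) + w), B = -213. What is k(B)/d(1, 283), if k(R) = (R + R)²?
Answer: -181476/1415 ≈ -128.25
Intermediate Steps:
k(R) = 4*R² (k(R) = (2*R)² = 4*R²)
d(w, L) = L*(-6 + w)
k(B)/d(1, 283) = (4*(-213)²)/((283*(-6 + 1))) = (4*45369)/((283*(-5))) = 181476/(-1415) = 181476*(-1/1415) = -181476/1415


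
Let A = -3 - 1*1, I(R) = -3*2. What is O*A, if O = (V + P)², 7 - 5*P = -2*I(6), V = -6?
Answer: -196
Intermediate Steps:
I(R) = -6
P = -1 (P = 7/5 - (-2)*(-6)/5 = 7/5 - ⅕*12 = 7/5 - 12/5 = -1)
O = 49 (O = (-6 - 1)² = (-7)² = 49)
A = -4 (A = -3 - 1 = -4)
O*A = 49*(-4) = -196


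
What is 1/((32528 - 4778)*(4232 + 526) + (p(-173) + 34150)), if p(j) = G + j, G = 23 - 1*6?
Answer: 1/132068494 ≈ 7.5718e-9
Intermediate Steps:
G = 17 (G = 23 - 6 = 17)
p(j) = 17 + j
1/((32528 - 4778)*(4232 + 526) + (p(-173) + 34150)) = 1/((32528 - 4778)*(4232 + 526) + ((17 - 173) + 34150)) = 1/(27750*4758 + (-156 + 34150)) = 1/(132034500 + 33994) = 1/132068494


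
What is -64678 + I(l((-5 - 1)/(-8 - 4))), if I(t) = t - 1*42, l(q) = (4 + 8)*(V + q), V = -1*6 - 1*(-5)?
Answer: -64726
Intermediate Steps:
V = -1 (V = -6 + 5 = -1)
l(q) = -12 + 12*q (l(q) = (4 + 8)*(-1 + q) = 12*(-1 + q) = -12 + 12*q)
I(t) = -42 + t (I(t) = t - 42 = -42 + t)
-64678 + I(l((-5 - 1)/(-8 - 4))) = -64678 + (-42 + (-12 + 12*((-5 - 1)/(-8 - 4)))) = -64678 + (-42 + (-12 + 12*(-6/(-12)))) = -64678 + (-42 + (-12 + 12*(-6*(-1/12)))) = -64678 + (-42 + (-12 + 12*(½))) = -64678 + (-42 + (-12 + 6)) = -64678 + (-42 - 6) = -64678 - 48 = -64726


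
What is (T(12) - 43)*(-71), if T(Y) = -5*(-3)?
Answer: 1988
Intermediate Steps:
T(Y) = 15
(T(12) - 43)*(-71) = (15 - 43)*(-71) = -28*(-71) = 1988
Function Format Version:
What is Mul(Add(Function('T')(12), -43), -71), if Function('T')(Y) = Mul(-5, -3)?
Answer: 1988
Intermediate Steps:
Function('T')(Y) = 15
Mul(Add(Function('T')(12), -43), -71) = Mul(Add(15, -43), -71) = Mul(-28, -71) = 1988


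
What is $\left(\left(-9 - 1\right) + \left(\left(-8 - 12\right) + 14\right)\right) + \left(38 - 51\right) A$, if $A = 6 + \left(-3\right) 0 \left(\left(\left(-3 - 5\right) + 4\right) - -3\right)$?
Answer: $-94$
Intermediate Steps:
$A = 6$ ($A = 6 + 0 \left(\left(-8 + 4\right) + 3\right) = 6 + 0 \left(-4 + 3\right) = 6 + 0 \left(-1\right) = 6 + 0 = 6$)
$\left(\left(-9 - 1\right) + \left(\left(-8 - 12\right) + 14\right)\right) + \left(38 - 51\right) A = \left(\left(-9 - 1\right) + \left(\left(-8 - 12\right) + 14\right)\right) + \left(38 - 51\right) 6 = \left(-10 + \left(-20 + 14\right)\right) + \left(38 - 51\right) 6 = \left(-10 - 6\right) - 78 = -16 - 78 = -94$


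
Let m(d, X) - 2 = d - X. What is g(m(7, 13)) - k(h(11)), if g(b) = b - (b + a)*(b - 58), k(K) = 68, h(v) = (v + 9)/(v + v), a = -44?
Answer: -3048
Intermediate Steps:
m(d, X) = 2 + d - X (m(d, X) = 2 + (d - X) = 2 + d - X)
h(v) = (9 + v)/(2*v) (h(v) = (9 + v)/((2*v)) = (9 + v)*(1/(2*v)) = (9 + v)/(2*v))
g(b) = b - (-58 + b)*(-44 + b) (g(b) = b - (b - 44)*(b - 58) = b - (-44 + b)*(-58 + b) = b - (-58 + b)*(-44 + b))
g(m(7, 13)) - k(h(11)) = (-2552 - (2 + 7 - 1*13)² + 103*(2 + 7 - 1*13)) - 1*68 = (-2552 - (2 + 7 - 13)² + 103*(2 + 7 - 13)) - 68 = (-2552 - 1*(-4)² + 103*(-4)) - 68 = (-2552 - 1*16 - 412) - 68 = (-2552 - 16 - 412) - 68 = -2980 - 68 = -3048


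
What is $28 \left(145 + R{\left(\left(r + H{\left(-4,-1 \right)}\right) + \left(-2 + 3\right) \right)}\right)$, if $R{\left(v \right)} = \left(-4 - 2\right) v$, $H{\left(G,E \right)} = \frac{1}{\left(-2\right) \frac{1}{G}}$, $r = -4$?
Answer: $4228$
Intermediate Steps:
$H{\left(G,E \right)} = - \frac{G}{2}$
$R{\left(v \right)} = - 6 v$
$28 \left(145 + R{\left(\left(r + H{\left(-4,-1 \right)}\right) + \left(-2 + 3\right) \right)}\right) = 28 \left(145 - 6 \left(\left(-4 - -2\right) + \left(-2 + 3\right)\right)\right) = 28 \left(145 - 6 \left(\left(-4 + 2\right) + 1\right)\right) = 28 \left(145 - 6 \left(-2 + 1\right)\right) = 28 \left(145 - -6\right) = 28 \left(145 + 6\right) = 28 \cdot 151 = 4228$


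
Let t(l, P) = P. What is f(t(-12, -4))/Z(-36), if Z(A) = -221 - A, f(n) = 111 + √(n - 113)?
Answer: -⅗ - 3*I*√13/185 ≈ -0.6 - 0.058468*I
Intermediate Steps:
f(n) = 111 + √(-113 + n)
f(t(-12, -4))/Z(-36) = (111 + √(-113 - 4))/(-221 - 1*(-36)) = (111 + √(-117))/(-221 + 36) = (111 + 3*I*√13)/(-185) = (111 + 3*I*√13)*(-1/185) = -⅗ - 3*I*√13/185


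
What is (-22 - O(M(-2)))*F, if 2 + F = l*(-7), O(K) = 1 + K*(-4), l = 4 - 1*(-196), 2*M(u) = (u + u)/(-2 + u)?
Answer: 29442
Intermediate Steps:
M(u) = u/(-2 + u) (M(u) = ((u + u)/(-2 + u))/2 = ((2*u)/(-2 + u))/2 = (2*u/(-2 + u))/2 = u/(-2 + u))
l = 200 (l = 4 + 196 = 200)
O(K) = 1 - 4*K
F = -1402 (F = -2 + 200*(-7) = -2 - 1400 = -1402)
(-22 - O(M(-2)))*F = (-22 - (1 - (-8)/(-2 - 2)))*(-1402) = (-22 - (1 - (-8)/(-4)))*(-1402) = (-22 - (1 - (-8)*(-1)/4))*(-1402) = (-22 - (1 - 4*½))*(-1402) = (-22 - (1 - 2))*(-1402) = (-22 - 1*(-1))*(-1402) = (-22 + 1)*(-1402) = -21*(-1402) = 29442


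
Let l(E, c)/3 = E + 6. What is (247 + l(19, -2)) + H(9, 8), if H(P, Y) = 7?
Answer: 329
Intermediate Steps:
l(E, c) = 18 + 3*E (l(E, c) = 3*(E + 6) = 3*(6 + E) = 18 + 3*E)
(247 + l(19, -2)) + H(9, 8) = (247 + (18 + 3*19)) + 7 = (247 + (18 + 57)) + 7 = (247 + 75) + 7 = 322 + 7 = 329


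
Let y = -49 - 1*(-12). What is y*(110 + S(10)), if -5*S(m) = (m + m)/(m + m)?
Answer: -20313/5 ≈ -4062.6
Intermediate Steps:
y = -37 (y = -49 + 12 = -37)
S(m) = -⅕ (S(m) = -(m + m)/(5*(m + m)) = -2*m/(5*(2*m)) = -2*m*1/(2*m)/5 = -⅕*1 = -⅕)
y*(110 + S(10)) = -37*(110 - ⅕) = -37*549/5 = -20313/5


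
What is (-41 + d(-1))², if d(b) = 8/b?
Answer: 2401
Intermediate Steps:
(-41 + d(-1))² = (-41 + 8/(-1))² = (-41 + 8*(-1))² = (-41 - 8)² = (-49)² = 2401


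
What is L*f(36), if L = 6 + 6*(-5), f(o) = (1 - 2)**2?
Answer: -24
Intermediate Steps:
f(o) = 1 (f(o) = (-1)**2 = 1)
L = -24 (L = 6 - 30 = -24)
L*f(36) = -24*1 = -24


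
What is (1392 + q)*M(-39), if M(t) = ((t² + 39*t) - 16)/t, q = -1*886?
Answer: 8096/39 ≈ 207.59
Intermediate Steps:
q = -886
M(t) = (-16 + t² + 39*t)/t
(1392 + q)*M(-39) = (1392 - 886)*(39 - 39 - 16/(-39)) = 506*(39 - 39 - 16*(-1/39)) = 506*(39 - 39 + 16/39) = 506*(16/39) = 8096/39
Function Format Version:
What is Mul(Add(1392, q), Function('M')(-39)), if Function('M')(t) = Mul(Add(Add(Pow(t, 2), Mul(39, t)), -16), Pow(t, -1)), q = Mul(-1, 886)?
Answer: Rational(8096, 39) ≈ 207.59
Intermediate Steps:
q = -886
Function('M')(t) = Mul(Pow(t, -1), Add(-16, Pow(t, 2), Mul(39, t))) (Function('M')(t) = Mul(Add(-16, Pow(t, 2), Mul(39, t)), Pow(t, -1)) = Mul(Pow(t, -1), Add(-16, Pow(t, 2), Mul(39, t))))
Mul(Add(1392, q), Function('M')(-39)) = Mul(Add(1392, -886), Add(39, -39, Mul(-16, Pow(-39, -1)))) = Mul(506, Add(39, -39, Mul(-16, Rational(-1, 39)))) = Mul(506, Add(39, -39, Rational(16, 39))) = Mul(506, Rational(16, 39)) = Rational(8096, 39)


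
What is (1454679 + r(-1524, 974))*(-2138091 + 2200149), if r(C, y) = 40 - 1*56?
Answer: 90273476454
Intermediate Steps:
r(C, y) = -16 (r(C, y) = 40 - 56 = -16)
(1454679 + r(-1524, 974))*(-2138091 + 2200149) = (1454679 - 16)*(-2138091 + 2200149) = 1454663*62058 = 90273476454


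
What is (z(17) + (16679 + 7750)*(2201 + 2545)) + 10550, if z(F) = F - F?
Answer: 115950584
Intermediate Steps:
z(F) = 0
(z(17) + (16679 + 7750)*(2201 + 2545)) + 10550 = (0 + (16679 + 7750)*(2201 + 2545)) + 10550 = (0 + 24429*4746) + 10550 = (0 + 115940034) + 10550 = 115940034 + 10550 = 115950584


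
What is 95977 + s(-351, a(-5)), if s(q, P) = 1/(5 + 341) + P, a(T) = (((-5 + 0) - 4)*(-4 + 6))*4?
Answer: 33183131/346 ≈ 95905.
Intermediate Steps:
a(T) = -72 (a(T) = ((-5 - 4)*2)*4 = -9*2*4 = -18*4 = -72)
s(q, P) = 1/346 + P
95977 + s(-351, a(-5)) = 95977 + (1/346 - 72) = 95977 - 24911/346 = 33183131/346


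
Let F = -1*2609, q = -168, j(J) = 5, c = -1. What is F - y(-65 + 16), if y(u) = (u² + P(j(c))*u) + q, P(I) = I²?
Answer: -3617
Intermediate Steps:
F = -2609
y(u) = -168 + u² + 25*u (y(u) = (u² + 5²*u) - 168 = (u² + 25*u) - 168 = -168 + u² + 25*u)
F - y(-65 + 16) = -2609 - (-168 + (-65 + 16)² + 25*(-65 + 16)) = -2609 - (-168 + (-49)² + 25*(-49)) = -2609 - (-168 + 2401 - 1225) = -2609 - 1*1008 = -2609 - 1008 = -3617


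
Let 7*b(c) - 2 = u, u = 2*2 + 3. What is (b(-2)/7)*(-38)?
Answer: -342/49 ≈ -6.9796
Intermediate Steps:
u = 7 (u = 4 + 3 = 7)
b(c) = 9/7 (b(c) = 2/7 + (⅐)*7 = 2/7 + 1 = 9/7)
(b(-2)/7)*(-38) = ((9/7)/7)*(-38) = ((9/7)*(⅐))*(-38) = (9/49)*(-38) = -342/49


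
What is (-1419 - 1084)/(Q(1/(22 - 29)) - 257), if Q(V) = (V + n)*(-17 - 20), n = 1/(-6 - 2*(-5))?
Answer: 70084/7307 ≈ 9.5914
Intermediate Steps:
n = ¼ (n = 1/(-6 + 10) = 1/4 = ¼ ≈ 0.25000)
Q(V) = -37/4 - 37*V (Q(V) = (V + ¼)*(-17 - 20) = (¼ + V)*(-37) = -37/4 - 37*V)
(-1419 - 1084)/(Q(1/(22 - 29)) - 257) = (-1419 - 1084)/((-37/4 - 37/(22 - 29)) - 257) = -2503/((-37/4 - 37/(-7)) - 257) = -2503/((-37/4 - 37*(-⅐)) - 257) = -2503/((-37/4 + 37/7) - 257) = -2503/(-111/28 - 257) = -2503/(-7307/28) = -2503*(-28/7307) = 70084/7307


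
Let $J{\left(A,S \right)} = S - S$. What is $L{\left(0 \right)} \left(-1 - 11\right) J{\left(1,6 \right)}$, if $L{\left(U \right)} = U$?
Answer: $0$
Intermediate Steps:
$J{\left(A,S \right)} = 0$
$L{\left(0 \right)} \left(-1 - 11\right) J{\left(1,6 \right)} = 0 \left(-1 - 11\right) 0 = 0 \left(-12\right) 0 = 0 \cdot 0 = 0$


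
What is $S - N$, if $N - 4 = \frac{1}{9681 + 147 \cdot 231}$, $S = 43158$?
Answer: $\frac{1883154251}{43638} \approx 43154.0$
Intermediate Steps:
$N = \frac{174553}{43638}$ ($N = 4 + \frac{1}{9681 + 147 \cdot 231} = 4 + \frac{1}{9681 + 33957} = 4 + \frac{1}{43638} = \frac{174553}{43638} \approx 4.0$)
$S - N = 43158 - \frac{174553}{43638} = \frac{1883154251}{43638}$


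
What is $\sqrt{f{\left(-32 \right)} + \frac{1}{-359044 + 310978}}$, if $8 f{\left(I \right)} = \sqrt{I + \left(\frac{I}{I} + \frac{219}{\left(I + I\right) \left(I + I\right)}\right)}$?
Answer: $\frac{\sqrt{-12304896 + 1155170178 i \sqrt{126757}}}{769056} \approx 0.58964 + 0.58966 i$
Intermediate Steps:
$f{\left(I \right)} = \frac{\sqrt{1 + I + \frac{219}{4 I^{2}}}}{8}$ ($f{\left(I \right)} = \frac{\sqrt{I + \left(\frac{I}{I} + \frac{219}{\left(I + I\right) \left(I + I\right)}\right)}}{8} = \frac{\sqrt{I + \left(1 + \frac{219}{2 I 2 I}\right)}}{8} = \frac{\sqrt{I + \left(1 + \frac{219}{4 I^{2}}\right)}}{8} = \frac{\sqrt{1 + I + \frac{219}{4 I^{2}}}}{8}$)
$\sqrt{f{\left(-32 \right)} + \frac{1}{-359044 + 310978}} = \sqrt{\frac{\sqrt{4 + 4 \left(-32\right) + \frac{219}{1024}}}{16} + \frac{1}{-359044 + 310978}} = \sqrt{\frac{\sqrt{4 - 128 + 219 \cdot \frac{1}{1024}}}{16} + \frac{1}{-48066}} = \sqrt{\frac{\sqrt{4 - 128 + \frac{219}{1024}}}{16} - \frac{1}{48066}} = \sqrt{\frac{\sqrt{- \frac{126757}{1024}}}{16} - \frac{1}{48066}} = \sqrt{\frac{\frac{1}{32} i \sqrt{126757}}{16} - \frac{1}{48066}} = \sqrt{\frac{i \sqrt{126757}}{512} - \frac{1}{48066}} = \sqrt{- \frac{1}{48066} + \frac{i \sqrt{126757}}{512}}$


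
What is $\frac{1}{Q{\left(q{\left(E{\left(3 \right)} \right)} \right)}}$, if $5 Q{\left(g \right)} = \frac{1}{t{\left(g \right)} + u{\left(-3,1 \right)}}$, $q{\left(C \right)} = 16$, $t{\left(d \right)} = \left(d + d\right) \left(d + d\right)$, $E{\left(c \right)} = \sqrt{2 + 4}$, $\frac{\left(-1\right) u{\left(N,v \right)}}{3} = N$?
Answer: $5165$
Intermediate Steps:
$u{\left(N,v \right)} = - 3 N$
$E{\left(c \right)} = \sqrt{6}$
$t{\left(d \right)} = 4 d^{2}$ ($t{\left(d \right)} = 2 d 2 d = 4 d^{2}$)
$Q{\left(g \right)} = \frac{1}{5 \left(9 + 4 g^{2}\right)}$ ($Q{\left(g \right)} = \frac{1}{5 \left(4 g^{2} - -9\right)} = \frac{1}{5 \left(4 g^{2} + 9\right)} = \frac{1}{5 \left(9 + 4 g^{2}\right)}$)
$\frac{1}{Q{\left(q{\left(E{\left(3 \right)} \right)} \right)}} = \frac{1}{\frac{1}{5} \frac{1}{9 + 4 \cdot 16^{2}}} = \frac{1}{\frac{1}{5} \frac{1}{9 + 4 \cdot 256}} = \frac{1}{\frac{1}{5} \frac{1}{9 + 1024}} = \frac{1}{\frac{1}{5} \cdot \frac{1}{1033}} = \frac{1}{\frac{1}{5165}} = 5165$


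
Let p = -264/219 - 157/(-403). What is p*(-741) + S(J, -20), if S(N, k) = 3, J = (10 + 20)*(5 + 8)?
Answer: 1374960/2263 ≈ 607.58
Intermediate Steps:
J = 390 (J = 30*13 = 390)
p = -24003/29419 (p = -264*1/219 - 157*(-1/403) = -88/73 + 157/403 = -24003/29419 ≈ -0.81590)
p*(-741) + S(J, -20) = -24003/29419*(-741) + 3 = 1368171/2263 + 3 = 1374960/2263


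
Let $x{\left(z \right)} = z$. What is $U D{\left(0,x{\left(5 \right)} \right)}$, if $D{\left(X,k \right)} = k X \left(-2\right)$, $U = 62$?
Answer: $0$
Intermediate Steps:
$D{\left(X,k \right)} = - 2 X k$ ($D{\left(X,k \right)} = X k \left(-2\right) = - 2 X k$)
$U D{\left(0,x{\left(5 \right)} \right)} = 62 \left(\left(-2\right) 0 \cdot 5\right) = 62 \cdot 0 = 0$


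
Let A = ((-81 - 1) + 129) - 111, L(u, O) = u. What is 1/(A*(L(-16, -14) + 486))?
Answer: -1/30080 ≈ -3.3245e-5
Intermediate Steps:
A = -64 (A = (-82 + 129) - 111 = 47 - 111 = -64)
1/(A*(L(-16, -14) + 486)) = 1/(-64*(-16 + 486)) = 1/(-64*470) = 1/(-30080) = -1/30080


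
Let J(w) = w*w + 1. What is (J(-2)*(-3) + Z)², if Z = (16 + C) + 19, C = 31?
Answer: 2601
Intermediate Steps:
J(w) = 1 + w² (J(w) = w² + 1 = 1 + w²)
Z = 66 (Z = (16 + 31) + 19 = 47 + 19 = 66)
(J(-2)*(-3) + Z)² = ((1 + (-2)²)*(-3) + 66)² = ((1 + 4)*(-3) + 66)² = (5*(-3) + 66)² = (-15 + 66)² = 51² = 2601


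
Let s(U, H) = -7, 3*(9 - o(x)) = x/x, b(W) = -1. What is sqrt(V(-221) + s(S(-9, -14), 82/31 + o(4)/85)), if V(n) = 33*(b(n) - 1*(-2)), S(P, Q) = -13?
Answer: sqrt(26) ≈ 5.0990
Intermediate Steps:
o(x) = 26/3 (o(x) = 9 - x/(3*x) = 9 - 1/3*1 = 9 - 1/3 = 26/3)
V(n) = 33 (V(n) = 33*(-1 - 1*(-2)) = 33*(-1 + 2) = 33*1 = 33)
sqrt(V(-221) + s(S(-9, -14), 82/31 + o(4)/85)) = sqrt(33 - 7) = sqrt(26)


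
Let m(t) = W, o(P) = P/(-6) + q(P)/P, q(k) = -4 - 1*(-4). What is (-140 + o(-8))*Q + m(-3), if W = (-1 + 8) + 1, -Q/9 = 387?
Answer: 482984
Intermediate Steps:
Q = -3483 (Q = -9*387 = -3483)
q(k) = 0 (q(k) = -4 + 4 = 0)
o(P) = -P/6 (o(P) = P/(-6) + 0/P = P*(-⅙) + 0 = -P/6 + 0 = -P/6)
W = 8 (W = 7 + 1 = 8)
m(t) = 8
(-140 + o(-8))*Q + m(-3) = (-140 - ⅙*(-8))*(-3483) + 8 = (-140 + 4/3)*(-3483) + 8 = -416/3*(-3483) + 8 = 482976 + 8 = 482984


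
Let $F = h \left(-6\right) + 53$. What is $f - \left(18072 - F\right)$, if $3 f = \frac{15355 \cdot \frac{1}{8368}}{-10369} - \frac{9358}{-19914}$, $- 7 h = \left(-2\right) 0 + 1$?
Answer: $- \frac{326898253004352433}{18142885003824} \approx -18018.0$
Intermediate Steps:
$h = - \frac{1}{7}$ ($h = - \frac{\left(-2\right) 0 + 1}{7} = - \frac{0 + 1}{7} = \left(- \frac{1}{7}\right) 1 = - \frac{1}{7} \approx -0.14286$)
$F = \frac{377}{7}$ ($F = \left(- \frac{1}{7}\right) \left(-6\right) + 53 = \frac{6}{7} + 53 = \frac{377}{7} \approx 53.857$)
$f = \frac{405833609033}{2591840714832}$ ($f = \frac{\frac{15355 \cdot \frac{1}{8368}}{-10369} - \frac{9358}{-19914}}{3} = \frac{15355 \cdot \frac{1}{8368} \left(- \frac{1}{10369}\right) - - \frac{4679}{9957}}{3} = \frac{\frac{15355}{8368} \left(- \frac{1}{10369}\right) + \frac{4679}{9957}}{3} = \frac{- \frac{15355}{86767792} + \frac{4679}{9957}}{3} = \frac{1}{3} \cdot \frac{405833609033}{863946904944} = \frac{405833609033}{2591840714832} \approx 0.15658$)
$f - \left(18072 - F\right) = \frac{405833609033}{2591840714832} - \left(18072 - \frac{377}{7}\right) = \frac{405833609033}{2591840714832} - \frac{126127}{7} = - \frac{326898253004352433}{18142885003824}$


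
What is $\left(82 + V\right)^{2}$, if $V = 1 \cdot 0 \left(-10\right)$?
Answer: $6724$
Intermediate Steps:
$V = 0$ ($V = 0 \left(-10\right) = 0$)
$\left(82 + V\right)^{2} = \left(82 + 0\right)^{2} = 82^{2} = 6724$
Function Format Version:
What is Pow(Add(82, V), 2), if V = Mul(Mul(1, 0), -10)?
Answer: 6724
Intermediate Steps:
V = 0 (V = Mul(0, -10) = 0)
Pow(Add(82, V), 2) = Pow(Add(82, 0), 2) = Pow(82, 2) = 6724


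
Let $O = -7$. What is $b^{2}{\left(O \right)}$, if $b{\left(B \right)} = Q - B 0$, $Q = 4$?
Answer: $16$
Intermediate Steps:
$b{\left(B \right)} = 4$ ($b{\left(B \right)} = 4 - B 0 = 4 - 0 = 4 + 0 = 4$)
$b^{2}{\left(O \right)} = 4^{2} = 16$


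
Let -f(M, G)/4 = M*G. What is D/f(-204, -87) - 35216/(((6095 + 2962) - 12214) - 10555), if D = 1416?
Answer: 6459995/2535006 ≈ 2.5483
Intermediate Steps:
f(M, G) = -4*G*M (f(M, G) = -4*M*G = -4*G*M)
D/f(-204, -87) - 35216/(((6095 + 2962) - 12214) - 10555) = 1416/((-4*(-87)*(-204))) - 35216/(((6095 + 2962) - 12214) - 10555) = 1416/(-70992) - 35216/((9057 - 12214) - 10555) = 1416*(-1/70992) - 35216/(-3157 - 10555) = -59/2958 - 35216/(-13712) = -59/2958 - 35216*(-1/13712) = -59/2958 + 2201/857 = 6459995/2535006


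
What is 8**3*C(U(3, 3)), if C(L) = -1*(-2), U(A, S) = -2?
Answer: 1024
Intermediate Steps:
C(L) = 2
8**3*C(U(3, 3)) = 8**3*2 = 512*2 = 1024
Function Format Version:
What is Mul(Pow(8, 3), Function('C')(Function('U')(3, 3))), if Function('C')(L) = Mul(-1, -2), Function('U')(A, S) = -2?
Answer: 1024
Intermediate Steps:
Function('C')(L) = 2
Mul(Pow(8, 3), Function('C')(Function('U')(3, 3))) = Mul(Pow(8, 3), 2) = Mul(512, 2) = 1024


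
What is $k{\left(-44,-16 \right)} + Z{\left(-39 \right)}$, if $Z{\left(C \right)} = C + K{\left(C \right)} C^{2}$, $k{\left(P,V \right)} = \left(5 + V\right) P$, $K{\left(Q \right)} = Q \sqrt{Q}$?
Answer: $445 - 59319 i \sqrt{39} \approx 445.0 - 3.7045 \cdot 10^{5} i$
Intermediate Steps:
$K{\left(Q \right)} = Q^{\frac{3}{2}}$
$k{\left(P,V \right)} = P \left(5 + V\right)$
$Z{\left(C \right)} = C + C^{\frac{7}{2}}$ ($Z{\left(C \right)} = C + C^{\frac{3}{2}} C^{2} = C + C^{\frac{7}{2}}$)
$k{\left(-44,-16 \right)} + Z{\left(-39 \right)} = - 44 \left(5 - 16\right) - \left(39 - \left(-39\right)^{\frac{7}{2}}\right) = \left(-44\right) \left(-11\right) - \left(39 + 59319 i \sqrt{39}\right) = 484 - \left(39 + 59319 i \sqrt{39}\right) = 445 - 59319 i \sqrt{39}$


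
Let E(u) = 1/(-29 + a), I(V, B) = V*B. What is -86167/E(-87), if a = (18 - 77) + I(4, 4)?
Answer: 6204024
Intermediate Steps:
I(V, B) = B*V
a = -43 (a = (18 - 77) + 4*4 = -59 + 16 = -43)
E(u) = -1/72 (E(u) = 1/(-29 - 43) = 1/(-72) = -1/72)
-86167/E(-87) = -86167/(-1/72) = -86167*(-72) = 6204024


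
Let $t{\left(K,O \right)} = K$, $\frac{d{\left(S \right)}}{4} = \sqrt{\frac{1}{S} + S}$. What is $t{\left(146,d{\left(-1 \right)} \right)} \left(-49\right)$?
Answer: $-7154$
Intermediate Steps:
$d{\left(S \right)} = 4 \sqrt{S + \frac{1}{S}}$ ($d{\left(S \right)} = 4 \sqrt{\frac{1}{S} + S} = 4 \sqrt{S + \frac{1}{S}}$)
$t{\left(146,d{\left(-1 \right)} \right)} \left(-49\right) = 146 \left(-49\right) = -7154$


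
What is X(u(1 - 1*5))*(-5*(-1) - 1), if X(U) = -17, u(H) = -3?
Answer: -68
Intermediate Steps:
X(u(1 - 1*5))*(-5*(-1) - 1) = -17*(-5*(-1) - 1) = -17*(5 - 1) = -17*4 = -68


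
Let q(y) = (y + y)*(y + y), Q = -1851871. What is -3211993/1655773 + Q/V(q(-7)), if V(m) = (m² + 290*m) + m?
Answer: -68834064431/3225445804 ≈ -21.341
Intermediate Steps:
q(y) = 4*y² (q(y) = (2*y)*(2*y) = 4*y²)
V(m) = m² + 291*m
-3211993/1655773 + Q/V(q(-7)) = -3211993/1655773 - 1851871*1/(196*(291 + 4*(-7)²)) = -3211993*1/1655773 - 1851871*1/(196*(291 + 4*49)) = -3211993/1655773 - 1851871*1/(196*(291 + 196)) = -3211993/1655773 - 1851871/(196*487) = -3211993/1655773 - 1851871/95452 = -3211993/1655773 - 1851871*1/95452 = -3211993/1655773 - 264553/13636 = -68834064431/3225445804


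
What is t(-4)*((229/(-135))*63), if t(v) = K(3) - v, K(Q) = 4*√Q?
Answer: -6412/15 - 6412*√3/15 ≈ -1167.9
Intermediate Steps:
t(v) = -v + 4*√3 (t(v) = 4*√3 - v = -v + 4*√3)
t(-4)*((229/(-135))*63) = (-1*(-4) + 4*√3)*((229/(-135))*63) = (4 + 4*√3)*((229*(-1/135))*63) = (4 + 4*√3)*(-229/135*63) = (4 + 4*√3)*(-1603/15) = -6412/15 - 6412*√3/15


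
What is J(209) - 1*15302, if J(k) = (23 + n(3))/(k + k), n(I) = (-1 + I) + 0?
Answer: -6396211/418 ≈ -15302.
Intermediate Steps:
n(I) = -1 + I
J(k) = 25/(2*k) (J(k) = (23 + (-1 + 3))/(k + k) = (23 + 2)/((2*k)) = 25*(1/(2*k)) = 25/(2*k))
J(209) - 1*15302 = (25/2)/209 - 1*15302 = (25/2)*(1/209) - 15302 = 25/418 - 15302 = -6396211/418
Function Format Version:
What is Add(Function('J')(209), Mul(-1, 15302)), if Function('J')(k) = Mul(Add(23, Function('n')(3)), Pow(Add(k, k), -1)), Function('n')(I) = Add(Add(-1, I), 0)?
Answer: Rational(-6396211, 418) ≈ -15302.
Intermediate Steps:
Function('n')(I) = Add(-1, I)
Function('J')(k) = Mul(Rational(25, 2), Pow(k, -1)) (Function('J')(k) = Mul(Add(23, Add(-1, 3)), Pow(Add(k, k), -1)) = Mul(Add(23, 2), Pow(Mul(2, k), -1)) = Mul(25, Mul(Rational(1, 2), Pow(k, -1))) = Mul(Rational(25, 2), Pow(k, -1)))
Add(Function('J')(209), Mul(-1, 15302)) = Add(Mul(Rational(25, 2), Pow(209, -1)), Mul(-1, 15302)) = Add(Mul(Rational(25, 2), Rational(1, 209)), -15302) = Add(Rational(25, 418), -15302) = Rational(-6396211, 418)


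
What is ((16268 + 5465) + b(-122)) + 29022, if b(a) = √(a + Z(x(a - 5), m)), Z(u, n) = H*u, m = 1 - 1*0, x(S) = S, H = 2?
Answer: 50755 + 2*I*√94 ≈ 50755.0 + 19.391*I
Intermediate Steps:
m = 1 (m = 1 + 0 = 1)
Z(u, n) = 2*u
b(a) = √(-10 + 3*a) (b(a) = √(a + 2*(a - 5)) = √(a + 2*(-5 + a)) = √(a + (-10 + 2*a)) = √(-10 + 3*a))
((16268 + 5465) + b(-122)) + 29022 = ((16268 + 5465) + √(-10 + 3*(-122))) + 29022 = (21733 + √(-10 - 366)) + 29022 = (21733 + √(-376)) + 29022 = (21733 + 2*I*√94) + 29022 = 50755 + 2*I*√94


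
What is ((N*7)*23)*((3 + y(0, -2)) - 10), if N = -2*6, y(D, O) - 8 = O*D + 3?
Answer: -7728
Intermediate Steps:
y(D, O) = 11 + D*O (y(D, O) = 8 + (O*D + 3) = 8 + (D*O + 3) = 8 + (3 + D*O) = 11 + D*O)
N = -12
((N*7)*23)*((3 + y(0, -2)) - 10) = (-12*7*23)*((3 + (11 + 0*(-2))) - 10) = (-84*23)*((3 + (11 + 0)) - 10) = -1932*((3 + 11) - 10) = -1932*(14 - 10) = -1932*4 = -7728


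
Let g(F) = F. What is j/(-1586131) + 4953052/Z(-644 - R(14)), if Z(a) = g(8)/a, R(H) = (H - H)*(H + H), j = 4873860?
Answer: -632423245279726/1586131 ≈ -3.9872e+8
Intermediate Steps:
R(H) = 0 (R(H) = 0*(2*H) = 0)
Z(a) = 8/a
j/(-1586131) + 4953052/Z(-644 - R(14)) = 4873860/(-1586131) + 4953052/((8/(-644 - 1*0))) = 4873860*(-1/1586131) + 4953052/((8/(-644 + 0))) = -4873860/1586131 + 4953052/((8/(-644))) = -4873860/1586131 + 4953052/((8*(-1/644))) = -4873860/1586131 + 4953052/(-2/161) = -4873860/1586131 + 4953052*(-161/2) = -4873860/1586131 - 398720686 = -632423245279726/1586131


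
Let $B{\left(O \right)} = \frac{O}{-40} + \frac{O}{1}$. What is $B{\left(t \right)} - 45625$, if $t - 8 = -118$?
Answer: $- \frac{182929}{4} \approx -45732.0$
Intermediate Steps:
$t = -110$ ($t = 8 - 118 = -110$)
$B{\left(O \right)} = \frac{39 O}{40}$ ($B{\left(O \right)} = O \left(- \frac{1}{40}\right) + O 1 = - \frac{O}{40} + O = \frac{39 O}{40}$)
$B{\left(t \right)} - 45625 = \frac{39}{40} \left(-110\right) - 45625 = - \frac{429}{4} - 45625 = - \frac{182929}{4}$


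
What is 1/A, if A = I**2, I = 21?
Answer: 1/441 ≈ 0.0022676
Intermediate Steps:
A = 441 (A = 21**2 = 441)
1/A = 1/441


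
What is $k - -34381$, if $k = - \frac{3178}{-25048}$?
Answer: $\frac{430589233}{12524} \approx 34381.0$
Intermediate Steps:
$k = \frac{1589}{12524}$ ($k = \left(-3178\right) \left(- \frac{1}{25048}\right) = \frac{1589}{12524} \approx 0.12688$)
$k - -34381 = \frac{1589}{12524} - -34381 = \frac{1589}{12524} + 34381 = \frac{430589233}{12524}$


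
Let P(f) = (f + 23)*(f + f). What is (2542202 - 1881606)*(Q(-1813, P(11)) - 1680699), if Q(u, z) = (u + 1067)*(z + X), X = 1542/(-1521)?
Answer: -749539309338980/507 ≈ -1.4784e+12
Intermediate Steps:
X = -514/507 (X = 1542*(-1/1521) = -514/507 ≈ -1.0138)
P(f) = 2*f*(23 + f) (P(f) = (23 + f)*(2*f) = 2*f*(23 + f))
Q(u, z) = (1067 + u)*(-514/507 + z) (Q(u, z) = (u + 1067)*(z - 514/507) = (1067 + u)*(-514/507 + z))
(2542202 - 1881606)*(Q(-1813, P(11)) - 1680699) = (2542202 - 1881606)*((-548438/507 + 1067*(2*11*(23 + 11)) - 514/507*(-1813) - 3626*11*(23 + 11)) - 1680699) = 660596*((-548438/507 + 1067*(2*11*34) + 931882/507 - 3626*11*34) - 1680699) = 660596*((-548438/507 + 1067*748 + 931882/507 - 1813*748) - 1680699) = 660596*((-548438/507 + 798116 + 931882/507 - 1356124) - 1680699) = 660596*(-282526612/507 - 1680699) = 660596*(-1134641005/507) = -749539309338980/507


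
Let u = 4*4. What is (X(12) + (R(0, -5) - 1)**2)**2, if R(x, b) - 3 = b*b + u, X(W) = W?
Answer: 3463321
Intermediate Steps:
u = 16
R(x, b) = 19 + b**2 (R(x, b) = 3 + (b*b + 16) = 3 + (b**2 + 16) = 3 + (16 + b**2) = 19 + b**2)
(X(12) + (R(0, -5) - 1)**2)**2 = (12 + ((19 + (-5)**2) - 1)**2)**2 = (12 + ((19 + 25) - 1)**2)**2 = (12 + (44 - 1)**2)**2 = (12 + 43**2)**2 = (12 + 1849)**2 = 1861**2 = 3463321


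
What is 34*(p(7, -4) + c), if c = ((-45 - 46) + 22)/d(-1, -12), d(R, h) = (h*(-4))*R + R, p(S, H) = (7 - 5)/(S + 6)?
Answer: 33830/637 ≈ 53.108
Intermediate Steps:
p(S, H) = 2/(6 + S)
d(R, h) = R - 4*R*h (d(R, h) = (-4*h)*R + R = -4*R*h + R = R - 4*R*h)
c = 69/49 (c = ((-45 - 46) + 22)/((-(1 - 4*(-12)))) = (-91 + 22)/((-(1 + 48))) = -69/((-1*49)) = -69/(-49) = -69*(-1/49) = 69/49 ≈ 1.4082)
34*(p(7, -4) + c) = 34*(2/(6 + 7) + 69/49) = 34*(2/13 + 69/49) = 34*(995/637) = 33830/637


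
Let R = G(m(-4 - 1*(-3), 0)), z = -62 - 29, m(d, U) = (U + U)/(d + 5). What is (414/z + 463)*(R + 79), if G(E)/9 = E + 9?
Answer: 6675040/91 ≈ 73352.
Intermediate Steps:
m(d, U) = 2*U/(5 + d) (m(d, U) = (2*U)/(5 + d) = 2*U/(5 + d))
z = -91
G(E) = 81 + 9*E (G(E) = 9*(E + 9) = 9*(9 + E) = 81 + 9*E)
R = 81 (R = 81 + 9*(2*0/(5 + (-4 - 1*(-3)))) = 81 + 9*(2*0/(5 + (-4 + 3))) = 81 + 9*(2*0/(5 - 1)) = 81 + 9*(2*0/4) = 81 + 9*(2*0*(¼)) = 81 + 9*0 = 81 + 0 = 81)
(414/z + 463)*(R + 79) = (414/(-91) + 463)*(81 + 79) = (414*(-1/91) + 463)*160 = (-414/91 + 463)*160 = (41719/91)*160 = 6675040/91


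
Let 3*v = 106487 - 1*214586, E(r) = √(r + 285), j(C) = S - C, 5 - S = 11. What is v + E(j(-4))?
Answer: -36033 + √283 ≈ -36016.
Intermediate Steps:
S = -6 (S = 5 - 1*11 = 5 - 11 = -6)
j(C) = -6 - C
E(r) = √(285 + r)
v = -36033 (v = (106487 - 1*214586)/3 = (106487 - 214586)/3 = (⅓)*(-108099) = -36033)
v + E(j(-4)) = -36033 + √(285 + (-6 - 1*(-4))) = -36033 + √(285 + (-6 + 4)) = -36033 + √(285 - 2) = -36033 + √283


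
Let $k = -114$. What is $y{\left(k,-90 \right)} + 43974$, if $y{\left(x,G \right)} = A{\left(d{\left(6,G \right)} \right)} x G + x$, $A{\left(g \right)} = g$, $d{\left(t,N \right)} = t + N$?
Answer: $-817980$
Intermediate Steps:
$d{\left(t,N \right)} = N + t$
$y{\left(x,G \right)} = x + G x \left(6 + G\right)$ ($y{\left(x,G \right)} = \left(G + 6\right) x G + x = \left(6 + G\right) x G + x = x \left(6 + G\right) G + x = G x \left(6 + G\right) + x = x + G x \left(6 + G\right)$)
$y{\left(k,-90 \right)} + 43974 = - 114 \left(1 - 90 \left(6 - 90\right)\right) + 43974 = - 114 \left(1 - -7560\right) + 43974 = - 114 \left(1 + 7560\right) + 43974 = \left(-114\right) 7561 + 43974 = -861954 + 43974 = -817980$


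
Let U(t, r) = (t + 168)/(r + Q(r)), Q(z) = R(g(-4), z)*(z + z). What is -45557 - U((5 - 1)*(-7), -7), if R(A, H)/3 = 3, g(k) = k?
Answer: -865563/19 ≈ -45556.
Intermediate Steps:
R(A, H) = 9 (R(A, H) = 3*3 = 9)
Q(z) = 18*z (Q(z) = 9*(z + z) = 9*(2*z) = 18*z)
U(t, r) = (168 + t)/(19*r) (U(t, r) = (t + 168)/(r + 18*r) = (168 + t)/((19*r)) = (168 + t)*(1/(19*r)) = (168 + t)/(19*r))
-45557 - U((5 - 1)*(-7), -7) = -45557 - (168 + (5 - 1)*(-7))/(19*(-7)) = -45557 - (-1)*(168 + 4*(-7))/(19*7) = -45557 - (-1)*(168 - 28)/(19*7) = -45557 - (-1)*140/(19*7) = -45557 - 1*(-20/19) = -45557 + 20/19 = -865563/19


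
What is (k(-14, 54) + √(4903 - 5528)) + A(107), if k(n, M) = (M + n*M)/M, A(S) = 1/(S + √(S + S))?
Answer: -1364/105 + 25*I - √214/11235 ≈ -12.992 + 25.0*I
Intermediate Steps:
A(S) = 1/(S + √2*√S) (A(S) = 1/(S + √(2*S)) = 1/(S + √2*√S))
k(n, M) = (M + M*n)/M
(k(-14, 54) + √(4903 - 5528)) + A(107) = ((1 - 14) + √(4903 - 5528)) + 1/(107 + √2*√107) = (-13 + √(-625)) + 1/(107 + √214) = (-13 + 25*I) + 1/(107 + √214) = -13 + 1/(107 + √214) + 25*I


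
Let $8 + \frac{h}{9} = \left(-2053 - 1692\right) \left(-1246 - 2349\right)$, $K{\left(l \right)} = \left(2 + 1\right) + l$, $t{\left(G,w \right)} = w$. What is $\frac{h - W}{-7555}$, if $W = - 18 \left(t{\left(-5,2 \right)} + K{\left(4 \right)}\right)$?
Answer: $- \frac{24233913}{1511} \approx -16038.0$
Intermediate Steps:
$K{\left(l \right)} = 3 + l$
$W = -162$ ($W = - 18 \left(2 + \left(3 + 4\right)\right) = - 18 \left(2 + 7\right) = \left(-18\right) 9 = -162$)
$h = 121169403$ ($h = -72 + 9 \left(-2053 - 1692\right) \left(-1246 - 2349\right) = -72 + 9 \left(\left(-3745\right) \left(-3595\right)\right) = -72 + 9 \cdot 13463275 = -72 + 121169475 = 121169403$)
$\frac{h - W}{-7555} = \frac{121169403 - -162}{-7555} = \left(121169403 + 162\right) \left(- \frac{1}{7555}\right) = 121169565 \left(- \frac{1}{7555}\right) = - \frac{24233913}{1511}$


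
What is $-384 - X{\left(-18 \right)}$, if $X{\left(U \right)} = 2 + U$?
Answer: $-368$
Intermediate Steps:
$-384 - X{\left(-18 \right)} = -384 - \left(2 - 18\right) = -384 - -16 = -384 + 16 = -368$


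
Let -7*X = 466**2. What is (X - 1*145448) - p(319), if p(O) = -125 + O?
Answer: -1236650/7 ≈ -1.7666e+5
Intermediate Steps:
X = -217156/7 (X = -1/7*466**2 = -1/7*217156 = -217156/7 ≈ -31022.)
(X - 1*145448) - p(319) = (-217156/7 - 1*145448) - (-125 + 319) = (-217156/7 - 145448) - 1*194 = -1235292/7 - 194 = -1236650/7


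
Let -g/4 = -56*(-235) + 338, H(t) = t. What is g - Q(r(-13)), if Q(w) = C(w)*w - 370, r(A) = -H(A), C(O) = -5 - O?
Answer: -53388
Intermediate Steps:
r(A) = -A
Q(w) = -370 + w*(-5 - w) (Q(w) = (-5 - w)*w - 370 = w*(-5 - w) - 370 = -370 + w*(-5 - w))
g = -53992 (g = -4*(-56*(-235) + 338) = -4*(13160 + 338) = -4*13498 = -53992)
g - Q(r(-13)) = -53992 - (-370 - (-1*(-13))*(5 - 1*(-13))) = -53992 - (-370 - 1*13*(5 + 13)) = -53992 - (-370 - 1*13*18) = -53992 - (-370 - 234) = -53992 - 1*(-604) = -53992 + 604 = -53388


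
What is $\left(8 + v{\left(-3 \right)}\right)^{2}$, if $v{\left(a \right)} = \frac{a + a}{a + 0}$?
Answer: $100$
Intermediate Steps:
$v{\left(a \right)} = 2$ ($v{\left(a \right)} = \frac{2 a}{a} = 2$)
$\left(8 + v{\left(-3 \right)}\right)^{2} = \left(8 + 2\right)^{2} = 10^{2} = 100$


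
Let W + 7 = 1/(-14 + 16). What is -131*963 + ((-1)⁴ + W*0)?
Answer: -126152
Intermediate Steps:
W = -13/2 (W = -7 + 1/(-14 + 16) = -7 + 1/2 = -7 + ½ = -13/2 ≈ -6.5000)
-131*963 + ((-1)⁴ + W*0) = -131*963 + ((-1)⁴ - 13/2*0) = -126153 + (1 + 0) = -126153 + 1 = -126152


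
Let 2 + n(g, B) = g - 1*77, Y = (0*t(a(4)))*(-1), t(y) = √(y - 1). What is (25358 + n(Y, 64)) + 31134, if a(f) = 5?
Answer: 56413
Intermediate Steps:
t(y) = √(-1 + y)
Y = 0 (Y = (0*√(-1 + 5))*(-1) = (0*√4)*(-1) = (0*2)*(-1) = 0*(-1) = 0)
n(g, B) = -79 + g (n(g, B) = -2 + (g - 1*77) = -2 + (g - 77) = -2 + (-77 + g) = -79 + g)
(25358 + n(Y, 64)) + 31134 = (25358 + (-79 + 0)) + 31134 = (25358 - 79) + 31134 = 25279 + 31134 = 56413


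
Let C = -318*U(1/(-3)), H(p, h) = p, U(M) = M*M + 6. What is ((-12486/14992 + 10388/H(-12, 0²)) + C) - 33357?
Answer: -271106579/7496 ≈ -36167.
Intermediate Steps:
U(M) = 6 + M² (U(M) = M² + 6 = 6 + M²)
C = -5830/3 (C = -318*(6 + (1/(-3))²) = -318*(6 + (-⅓)²) = -318*(6 + ⅑) = -318*55/9 = -5830/3 ≈ -1943.3)
((-12486/14992 + 10388/H(-12, 0²)) + C) - 33357 = ((-12486/14992 + 10388/(-12)) - 5830/3) - 33357 = ((-12486*1/14992 + 10388*(-1/12)) - 5830/3) - 33357 = ((-6243/7496 - 2597/3) - 5830/3) - 33357 = (-19485841/22488 - 5830/3) - 33357 = -21062507/7496 - 33357 = -271106579/7496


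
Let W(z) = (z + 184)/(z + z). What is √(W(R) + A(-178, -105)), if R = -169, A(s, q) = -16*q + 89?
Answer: √1195814/26 ≈ 42.059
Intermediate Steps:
A(s, q) = 89 - 16*q
W(z) = (184 + z)/(2*z) (W(z) = (184 + z)/((2*z)) = (184 + z)*(1/(2*z)) = (184 + z)/(2*z))
√(W(R) + A(-178, -105)) = √((½)*(184 - 169)/(-169) + (89 - 16*(-105))) = √((½)*(-1/169)*15 + (89 + 1680)) = √(-15/338 + 1769) = √(597907/338) = √1195814/26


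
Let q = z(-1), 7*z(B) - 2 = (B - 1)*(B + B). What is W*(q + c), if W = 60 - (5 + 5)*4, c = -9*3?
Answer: -3660/7 ≈ -522.86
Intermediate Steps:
c = -27
z(B) = 2/7 + 2*B*(-1 + B)/7 (z(B) = 2/7 + ((B - 1)*(B + B))/7 = 2/7 + ((-1 + B)*(2*B))/7 = 2/7 + (2*B*(-1 + B))/7 = 2/7 + 2*B*(-1 + B)/7)
q = 6/7 (q = 2/7 - 2/7*(-1) + (2/7)*(-1)² = 2/7 + 2/7 + (2/7)*1 = 2/7 + 2/7 + 2/7 = 6/7 ≈ 0.85714)
W = 20 (W = 60 - 10*4 = 60 - 1*40 = 60 - 40 = 20)
W*(q + c) = 20*(6/7 - 27) = 20*(-183/7) = -3660/7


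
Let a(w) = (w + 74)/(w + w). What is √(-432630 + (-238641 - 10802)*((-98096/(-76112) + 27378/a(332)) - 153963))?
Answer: √25397398606661496062494/965671 ≈ 1.6503e+5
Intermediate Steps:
a(w) = (74 + w)/(2*w) (a(w) = (74 + w)/((2*w)) = (74 + w)*(1/(2*w)) = (74 + w)/(2*w))
√(-432630 + (-238641 - 10802)*((-98096/(-76112) + 27378/a(332)) - 153963)) = √(-432630 + (-238641 - 10802)*((-98096/(-76112) + 27378/(((½)*(74 + 332)/332))) - 153963)) = √(-432630 - 249443*((-98096*(-1/76112) + 27378/(((½)*(1/332)*406))) - 153963)) = √(-432630 - 249443*((6131/4757 + 27378/(203/332)) - 153963)) = √(-432630 - 249443*((6131/4757 + 27378*(332/203)) - 153963)) = √(-432630 - 249443*((6131/4757 + 9089496/203) - 153963)) = √(-432630 - 249443*(43239977065/965671 - 153963)) = √(-432630 - 249443*(-105437627108/965671)) = √(-432630 + 26300678018700844/965671) = √(26300260240456114/965671) = √25397398606661496062494/965671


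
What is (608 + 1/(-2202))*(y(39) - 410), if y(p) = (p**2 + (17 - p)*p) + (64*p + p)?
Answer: 1866308110/1101 ≈ 1.6951e+6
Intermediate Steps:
y(p) = p**2 + 65*p + p*(17 - p) (y(p) = (p**2 + p*(17 - p)) + 65*p = p**2 + 65*p + p*(17 - p))
(608 + 1/(-2202))*(y(39) - 410) = (608 + 1/(-2202))*(82*39 - 410) = (608 - 1/2202)*(3198 - 410) = (1338815/2202)*2788 = 1866308110/1101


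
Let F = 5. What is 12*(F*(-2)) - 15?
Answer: -135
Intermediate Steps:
12*(F*(-2)) - 15 = 12*(5*(-2)) - 15 = 12*(-10) - 15 = -120 - 15 = -135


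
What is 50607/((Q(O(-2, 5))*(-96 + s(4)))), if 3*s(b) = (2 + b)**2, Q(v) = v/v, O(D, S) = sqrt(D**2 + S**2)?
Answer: -16869/28 ≈ -602.46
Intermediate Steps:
Q(v) = 1
s(b) = (2 + b)**2/3
50607/((Q(O(-2, 5))*(-96 + s(4)))) = 50607/((1*(-96 + (2 + 4)**2/3))) = 50607/((1*(-96 + (1/3)*6**2))) = 50607/((1*(-96 + (1/3)*36))) = 50607/((1*(-96 + 12))) = 50607/((1*(-84))) = 50607/(-84) = 50607*(-1/84) = -16869/28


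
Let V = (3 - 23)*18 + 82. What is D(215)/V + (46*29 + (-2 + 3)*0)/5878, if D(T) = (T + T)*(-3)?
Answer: 1988368/408521 ≈ 4.8672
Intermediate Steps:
V = -278 (V = -20*18 + 82 = -360 + 82 = -278)
D(T) = -6*T (D(T) = (2*T)*(-3) = -6*T)
D(215)/V + (46*29 + (-2 + 3)*0)/5878 = -6*215/(-278) + (46*29 + (-2 + 3)*0)/5878 = -1290*(-1/278) + (1334 + 1*0)*(1/5878) = 645/139 + (1334 + 0)*(1/5878) = 645/139 + 1334*(1/5878) = 645/139 + 667/2939 = 1988368/408521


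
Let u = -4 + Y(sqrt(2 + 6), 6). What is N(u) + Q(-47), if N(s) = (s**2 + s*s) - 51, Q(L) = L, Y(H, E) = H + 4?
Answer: -82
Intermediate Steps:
Y(H, E) = 4 + H
u = 2*sqrt(2) (u = -4 + (4 + sqrt(2 + 6)) = -4 + (4 + sqrt(8)) = -4 + (4 + 2*sqrt(2)) = 2*sqrt(2) ≈ 2.8284)
N(s) = -51 + 2*s**2 (N(s) = (s**2 + s**2) - 51 = 2*s**2 - 51 = -51 + 2*s**2)
N(u) + Q(-47) = (-51 + 2*(2*sqrt(2))**2) - 47 = (-51 + 2*8) - 47 = (-51 + 16) - 47 = -35 - 47 = -82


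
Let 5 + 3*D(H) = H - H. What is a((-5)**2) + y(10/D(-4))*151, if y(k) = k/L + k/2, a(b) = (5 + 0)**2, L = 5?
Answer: -3046/5 ≈ -609.20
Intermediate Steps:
D(H) = -5/3 (D(H) = -5/3 + (H - H)/3 = -5/3 + (1/3)*0 = -5/3 + 0 = -5/3)
a(b) = 25 (a(b) = 5**2 = 25)
y(k) = 7*k/10 (y(k) = k/5 + k/2 = 7*k/10)
a((-5)**2) + y(10/D(-4))*151 = 25 + (7*(10/(-5/3))/10)*151 = 25 + (7*(10*(-3/5))/10)*151 = 25 + ((7/10)*(-6))*151 = 25 - 21/5*151 = 25 - 3171/5 = -3046/5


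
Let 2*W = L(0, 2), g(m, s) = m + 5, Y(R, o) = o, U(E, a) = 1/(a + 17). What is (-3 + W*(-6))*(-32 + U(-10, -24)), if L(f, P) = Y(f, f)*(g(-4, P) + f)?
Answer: 675/7 ≈ 96.429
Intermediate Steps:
U(E, a) = 1/(17 + a)
g(m, s) = 5 + m
L(f, P) = f*(1 + f) (L(f, P) = f*((5 - 4) + f) = f*(1 + f))
W = 0 (W = (0*(1 + 0))/2 = (0*1)/2 = (½)*0 = 0)
(-3 + W*(-6))*(-32 + U(-10, -24)) = (-3 + 0*(-6))*(-32 + 1/(17 - 24)) = (-3 + 0)*(-32 + 1/(-7)) = -3*(-32 - ⅐) = -3*(-225/7) = 675/7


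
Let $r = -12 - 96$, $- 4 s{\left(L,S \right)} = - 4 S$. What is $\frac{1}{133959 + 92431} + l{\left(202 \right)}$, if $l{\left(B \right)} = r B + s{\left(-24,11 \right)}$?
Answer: $- \frac{4936433949}{226390} \approx -21805.0$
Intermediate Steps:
$s{\left(L,S \right)} = S$ ($s{\left(L,S \right)} = - \frac{\left(-4\right) S}{4} = S$)
$r = -108$ ($r = -12 - 96 = -108$)
$l{\left(B \right)} = 11 - 108 B$ ($l{\left(B \right)} = - 108 B + 11 = 11 - 108 B$)
$\frac{1}{133959 + 92431} + l{\left(202 \right)} = \frac{1}{133959 + 92431} + \left(11 - 21816\right) = \frac{1}{226390} + \left(11 - 21816\right) = \frac{1}{226390} - 21805 = - \frac{4936433949}{226390}$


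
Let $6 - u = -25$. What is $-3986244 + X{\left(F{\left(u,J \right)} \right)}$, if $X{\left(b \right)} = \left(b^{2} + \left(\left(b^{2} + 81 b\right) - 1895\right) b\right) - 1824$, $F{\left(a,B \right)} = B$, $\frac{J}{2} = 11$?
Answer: $-3979422$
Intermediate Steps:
$J = 22$ ($J = 2 \cdot 11 = 22$)
$u = 31$ ($u = 6 - -25 = 6 + 25 = 31$)
$X{\left(b \right)} = -1824 + b^{2} + b \left(-1895 + b^{2} + 81 b\right)$ ($X{\left(b \right)} = \left(b^{2} + \left(-1895 + b^{2} + 81 b\right) b\right) - 1824 = \left(b^{2} + b \left(-1895 + b^{2} + 81 b\right)\right) - 1824 = -1824 + b^{2} + b \left(-1895 + b^{2} + 81 b\right)$)
$-3986244 + X{\left(F{\left(u,J \right)} \right)} = -3986244 + \left(-1824 + 22^{3} - 41690 + 82 \cdot 22^{2}\right) = -3986244 + \left(-1824 + 10648 - 41690 + 82 \cdot 484\right) = -3986244 + \left(-1824 + 10648 - 41690 + 39688\right) = -3986244 + 6822 = -3979422$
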